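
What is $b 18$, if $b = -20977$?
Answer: $-377586$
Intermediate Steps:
$b 18 = \left(-20977\right) 18 = -377586$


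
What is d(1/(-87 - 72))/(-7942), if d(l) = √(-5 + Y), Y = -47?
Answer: -I*√13/3971 ≈ -0.00090797*I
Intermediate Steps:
d(l) = 2*I*√13 (d(l) = √(-5 - 47) = √(-52) = 2*I*√13)
d(1/(-87 - 72))/(-7942) = (2*I*√13)/(-7942) = (2*I*√13)*(-1/7942) = -I*√13/3971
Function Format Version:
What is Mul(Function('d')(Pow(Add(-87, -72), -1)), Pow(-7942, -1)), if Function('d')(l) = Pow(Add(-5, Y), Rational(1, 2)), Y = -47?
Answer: Mul(Rational(-1, 3971), I, Pow(13, Rational(1, 2))) ≈ Mul(-0.00090797, I)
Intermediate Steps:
Function('d')(l) = Mul(2, I, Pow(13, Rational(1, 2))) (Function('d')(l) = Pow(Add(-5, -47), Rational(1, 2)) = Pow(-52, Rational(1, 2)) = Mul(2, I, Pow(13, Rational(1, 2))))
Mul(Function('d')(Pow(Add(-87, -72), -1)), Pow(-7942, -1)) = Mul(Mul(2, I, Pow(13, Rational(1, 2))), Pow(-7942, -1)) = Mul(Mul(2, I, Pow(13, Rational(1, 2))), Rational(-1, 7942)) = Mul(Rational(-1, 3971), I, Pow(13, Rational(1, 2)))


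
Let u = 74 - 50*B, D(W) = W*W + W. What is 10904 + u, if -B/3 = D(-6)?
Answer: 15478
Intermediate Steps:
D(W) = W + W² (D(W) = W² + W = W + W²)
B = -90 (B = -(-18)*(1 - 6) = -(-18)*(-5) = -3*30 = -90)
u = 4574 (u = 74 - 50*(-90) = 74 + 4500 = 4574)
10904 + u = 10904 + 4574 = 15478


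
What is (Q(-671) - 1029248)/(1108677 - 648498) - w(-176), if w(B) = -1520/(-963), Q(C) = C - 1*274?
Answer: -187949771/49239153 ≈ -3.8171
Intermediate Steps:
Q(C) = -274 + C (Q(C) = C - 274 = -274 + C)
w(B) = 1520/963 (w(B) = -1520*(-1/963) = 1520/963)
(Q(-671) - 1029248)/(1108677 - 648498) - w(-176) = ((-274 - 671) - 1029248)/(1108677 - 648498) - 1*1520/963 = (-945 - 1029248)/460179 - 1520/963 = -1030193*1/460179 - 1520/963 = -1030193/460179 - 1520/963 = -187949771/49239153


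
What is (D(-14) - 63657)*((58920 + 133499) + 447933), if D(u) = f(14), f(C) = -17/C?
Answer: -285345653840/7 ≈ -4.0764e+10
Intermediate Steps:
D(u) = -17/14
(D(-14) - 63657)*((58920 + 133499) + 447933) = (-17/14 - 63657)*((58920 + 133499) + 447933) = -891215*(192419 + 447933)/14 = -891215/14*640352 = -285345653840/7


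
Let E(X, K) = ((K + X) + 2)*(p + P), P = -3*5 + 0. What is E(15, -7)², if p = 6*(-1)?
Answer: 44100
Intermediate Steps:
P = -15 (P = -15 + 0 = -15)
p = -6
E(X, K) = -42 - 21*K - 21*X (E(X, K) = ((K + X) + 2)*(-6 - 15) = (2 + K + X)*(-21) = -42 - 21*K - 21*X)
E(15, -7)² = (-42 - 21*(-7) - 21*15)² = (-42 + 147 - 315)² = (-210)² = 44100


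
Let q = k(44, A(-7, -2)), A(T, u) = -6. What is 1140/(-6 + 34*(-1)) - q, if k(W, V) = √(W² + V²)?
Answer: -57/2 - 2*√493 ≈ -72.907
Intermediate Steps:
k(W, V) = √(V² + W²)
q = 2*√493 (q = √((-6)² + 44²) = √(36 + 1936) = √1972 = 2*√493 ≈ 44.407)
1140/(-6 + 34*(-1)) - q = 1140/(-6 + 34*(-1)) - 2*√493 = 1140/(-6 - 34) - 2*√493 = 1140/(-40) - 2*√493 = 1140*(-1/40) - 2*√493 = -57/2 - 2*√493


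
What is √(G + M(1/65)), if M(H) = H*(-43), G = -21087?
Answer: I*√89095370/65 ≈ 145.22*I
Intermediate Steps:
M(H) = -43*H
√(G + M(1/65)) = √(-21087 - 43/65) = √(-1370698/65) = I*√89095370/65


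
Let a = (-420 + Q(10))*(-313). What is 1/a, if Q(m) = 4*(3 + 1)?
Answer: 1/126452 ≈ 7.9081e-6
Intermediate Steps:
Q(m) = 16 (Q(m) = 4*4 = 16)
a = 126452 (a = (-420 + 16)*(-313) = -404*(-313) = 126452)
1/a = 1/126452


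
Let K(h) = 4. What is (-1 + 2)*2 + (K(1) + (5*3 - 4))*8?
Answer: 122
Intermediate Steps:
(-1 + 2)*2 + (K(1) + (5*3 - 4))*8 = (-1 + 2)*2 + (4 + (5*3 - 4))*8 = 1*2 + (4 + (15 - 4))*8 = 2 + (4 + 11)*8 = 2 + 15*8 = 2 + 120 = 122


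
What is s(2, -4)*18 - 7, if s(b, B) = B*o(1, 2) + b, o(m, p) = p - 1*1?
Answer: -43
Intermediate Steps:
o(m, p) = -1 + p (o(m, p) = p - 1 = -1 + p)
s(b, B) = B + b (s(b, B) = B*(-1 + 2) + b = B*1 + b = B + b)
s(2, -4)*18 - 7 = (-4 + 2)*18 - 7 = -2*18 - 7 = -36 - 7 = -43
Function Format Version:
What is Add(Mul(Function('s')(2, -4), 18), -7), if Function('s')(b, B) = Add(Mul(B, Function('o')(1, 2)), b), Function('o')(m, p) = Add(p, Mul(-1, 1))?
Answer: -43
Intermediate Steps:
Function('o')(m, p) = Add(-1, p) (Function('o')(m, p) = Add(p, -1) = Add(-1, p))
Function('s')(b, B) = Add(B, b) (Function('s')(b, B) = Add(Mul(B, Add(-1, 2)), b) = Add(Mul(B, 1), b) = Add(B, b))
Add(Mul(Function('s')(2, -4), 18), -7) = Add(Mul(Add(-4, 2), 18), -7) = Add(Mul(-2, 18), -7) = Add(-36, -7) = -43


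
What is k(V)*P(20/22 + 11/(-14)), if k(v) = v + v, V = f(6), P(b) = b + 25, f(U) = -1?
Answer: -3869/77 ≈ -50.247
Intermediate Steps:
P(b) = 25 + b
V = -1
k(v) = 2*v
k(V)*P(20/22 + 11/(-14)) = (2*(-1))*(25 + (20/22 + 11/(-14))) = -2*(25 + (20*(1/22) + 11*(-1/14))) = -2*(25 + (10/11 - 11/14)) = -2*(25 + 19/154) = -2*3869/154 = -3869/77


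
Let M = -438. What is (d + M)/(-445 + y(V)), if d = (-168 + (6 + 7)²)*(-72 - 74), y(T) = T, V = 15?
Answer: 292/215 ≈ 1.3581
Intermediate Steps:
d = -146 (d = (-168 + 13²)*(-146) = (-168 + 169)*(-146) = 1*(-146) = -146)
(d + M)/(-445 + y(V)) = (-146 - 438)/(-445 + 15) = -584/(-430) = -584*(-1/430) = 292/215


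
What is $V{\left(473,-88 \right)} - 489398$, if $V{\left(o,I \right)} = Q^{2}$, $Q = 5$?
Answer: $-489373$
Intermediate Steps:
$V{\left(o,I \right)} = 25$ ($V{\left(o,I \right)} = 5^{2} = 25$)
$V{\left(473,-88 \right)} - 489398 = 25 - 489398 = -489373$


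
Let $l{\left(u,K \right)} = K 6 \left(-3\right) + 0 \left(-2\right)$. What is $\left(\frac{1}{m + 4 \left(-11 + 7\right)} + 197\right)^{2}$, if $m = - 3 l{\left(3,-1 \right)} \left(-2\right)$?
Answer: $\frac{328515625}{8464} \approx 38813.0$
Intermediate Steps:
$l{\left(u,K \right)} = - 18 K$ ($l{\left(u,K \right)} = 6 K \left(-3\right) + 0 = - 18 K + 0 = - 18 K$)
$m = 108$ ($m = - 3 \left(\left(-18\right) \left(-1\right)\right) \left(-2\right) = \left(-3\right) 18 \left(-2\right) = \left(-54\right) \left(-2\right) = 108$)
$\left(\frac{1}{m + 4 \left(-11 + 7\right)} + 197\right)^{2} = \left(\frac{1}{108 + 4 \left(-11 + 7\right)} + 197\right)^{2} = \left(\frac{1}{108 + 4 \left(-4\right)} + 197\right)^{2} = \left(\frac{1}{108 - 16} + 197\right)^{2} = \left(\frac{1}{92} + 197\right)^{2} = \left(\frac{18125}{92}\right)^{2} = \frac{328515625}{8464}$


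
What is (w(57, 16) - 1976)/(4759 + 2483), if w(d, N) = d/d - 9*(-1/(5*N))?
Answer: -157991/579360 ≈ -0.27270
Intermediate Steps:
w(d, N) = 1 + 9/(5*N) (w(d, N) = 1 - (-9)/(5*N) = 1 + 9/(5*N))
(w(57, 16) - 1976)/(4759 + 2483) = ((9/5 + 16)/16 - 1976)/(4759 + 2483) = ((1/16)*(89/5) - 1976)/7242 = (89/80 - 1976)*(1/7242) = -157991/80*1/7242 = -157991/579360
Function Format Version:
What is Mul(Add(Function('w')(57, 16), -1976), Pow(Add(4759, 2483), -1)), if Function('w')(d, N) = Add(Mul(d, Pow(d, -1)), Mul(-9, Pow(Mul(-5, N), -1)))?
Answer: Rational(-157991, 579360) ≈ -0.27270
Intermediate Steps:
Function('w')(d, N) = Add(1, Mul(Rational(9, 5), Pow(N, -1))) (Function('w')(d, N) = Add(1, Mul(-9, Mul(Rational(-1, 5), Pow(N, -1)))) = Add(1, Mul(Rational(9, 5), Pow(N, -1))))
Mul(Add(Function('w')(57, 16), -1976), Pow(Add(4759, 2483), -1)) = Mul(Add(Mul(Pow(16, -1), Add(Rational(9, 5), 16)), -1976), Pow(Add(4759, 2483), -1)) = Mul(Add(Mul(Rational(1, 16), Rational(89, 5)), -1976), Pow(7242, -1)) = Mul(Add(Rational(89, 80), -1976), Rational(1, 7242)) = Mul(Rational(-157991, 80), Rational(1, 7242)) = Rational(-157991, 579360)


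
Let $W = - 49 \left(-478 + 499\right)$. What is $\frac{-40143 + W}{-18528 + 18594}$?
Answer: $- \frac{6862}{11} \approx -623.82$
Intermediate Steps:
$W = -1029$ ($W = \left(-49\right) 21 = -1029$)
$\frac{-40143 + W}{-18528 + 18594} = \frac{-40143 - 1029}{-18528 + 18594} = - \frac{41172}{66} = \left(-41172\right) \frac{1}{66} = - \frac{6862}{11}$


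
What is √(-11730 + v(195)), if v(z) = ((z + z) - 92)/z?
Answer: 2*I*√111493785/195 ≈ 108.3*I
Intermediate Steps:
v(z) = (-92 + 2*z)/z (v(z) = (2*z - 92)/z = (-92 + 2*z)/z)
√(-11730 + v(195)) = √(-11730 + (2 - 92/195)) = √(-11730 + 298/195) = √(-2287052/195) = 2*I*√111493785/195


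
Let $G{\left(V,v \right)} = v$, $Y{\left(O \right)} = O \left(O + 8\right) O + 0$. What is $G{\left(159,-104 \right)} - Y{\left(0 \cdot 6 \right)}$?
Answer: $-104$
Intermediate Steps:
$Y{\left(O \right)} = O^{2} \left(8 + O\right)$ ($Y{\left(O \right)} = O \left(8 + O\right) O + 0 = O^{2} \left(8 + O\right) + 0 = O^{2} \left(8 + O\right)$)
$G{\left(159,-104 \right)} - Y{\left(0 \cdot 6 \right)} = -104 - \left(0 \cdot 6\right)^{2} \left(8 + 0 \cdot 6\right) = -104 - 0^{2} \left(8 + 0\right) = -104 - 0 \cdot 8 = -104 - 0 = -104 + 0 = -104$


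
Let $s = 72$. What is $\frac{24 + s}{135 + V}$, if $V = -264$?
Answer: $- \frac{32}{43} \approx -0.74419$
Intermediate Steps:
$\frac{24 + s}{135 + V} = \frac{24 + 72}{135 - 264} = \frac{96}{-129} = 96 \left(- \frac{1}{129}\right) = - \frac{32}{43}$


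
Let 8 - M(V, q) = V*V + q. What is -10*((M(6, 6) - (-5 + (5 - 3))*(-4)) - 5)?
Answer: 510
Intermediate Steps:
M(V, q) = 8 - q - V**2 (M(V, q) = 8 - (V*V + q) = 8 - (V**2 + q) = 8 - (q + V**2) = 8 + (-q - V**2) = 8 - q - V**2)
-10*((M(6, 6) - (-5 + (5 - 3))*(-4)) - 5) = -10*(((8 - 1*6 - 1*6**2) - (-5 + (5 - 3))*(-4)) - 5) = -10*(((8 - 6 - 1*36) - (-5 + 2)*(-4)) - 5) = -10*(((8 - 6 - 36) - (-3)*(-4)) - 5) = -10*((-34 - 1*12) - 5) = -10*((-34 - 12) - 5) = -10*(-46 - 5) = -10*(-51) = 510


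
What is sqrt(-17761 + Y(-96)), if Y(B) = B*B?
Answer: I*sqrt(8545) ≈ 92.439*I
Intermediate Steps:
Y(B) = B**2
sqrt(-17761 + Y(-96)) = sqrt(-17761 + (-96)**2) = sqrt(-17761 + 9216) = sqrt(-8545) = I*sqrt(8545)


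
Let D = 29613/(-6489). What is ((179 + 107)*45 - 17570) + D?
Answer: -10175971/2163 ≈ -4704.6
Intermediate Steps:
D = -9871/2163 (D = 29613*(-1/6489) = -9871/2163 ≈ -4.5636)
((179 + 107)*45 - 17570) + D = ((179 + 107)*45 - 17570) - 9871/2163 = (286*45 - 17570) - 9871/2163 = (12870 - 17570) - 9871/2163 = -4700 - 9871/2163 = -10175971/2163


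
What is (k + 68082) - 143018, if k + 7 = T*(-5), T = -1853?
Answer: -65678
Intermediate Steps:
k = 9258 (k = -7 - 1853*(-5) = -7 + 9265 = 9258)
(k + 68082) - 143018 = (9258 + 68082) - 143018 = 77340 - 143018 = -65678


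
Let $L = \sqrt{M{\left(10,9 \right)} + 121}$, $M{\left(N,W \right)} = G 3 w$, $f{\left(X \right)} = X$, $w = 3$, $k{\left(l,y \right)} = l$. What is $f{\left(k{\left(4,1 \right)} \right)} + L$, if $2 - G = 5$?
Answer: $4 + \sqrt{94} \approx 13.695$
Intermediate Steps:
$G = -3$ ($G = 2 - 5 = -3$)
$M{\left(N,W \right)} = -27$ ($M{\left(N,W \right)} = \left(-3\right) 3 \cdot 3 = \left(-9\right) 3 = -27$)
$L = \sqrt{94}$ ($L = \sqrt{-27 + 121} = \sqrt{94} \approx 9.6954$)
$f{\left(k{\left(4,1 \right)} \right)} + L = 4 + \sqrt{94}$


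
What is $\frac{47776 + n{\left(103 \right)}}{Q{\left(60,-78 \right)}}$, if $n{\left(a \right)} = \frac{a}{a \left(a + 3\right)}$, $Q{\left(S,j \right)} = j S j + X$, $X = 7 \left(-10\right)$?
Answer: $\frac{5064257}{38686820} \approx 0.1309$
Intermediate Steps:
$X = -70$
$Q{\left(S,j \right)} = -70 + S j^{2}$ ($Q{\left(S,j \right)} = j S j - 70 = S j j - 70 = S j^{2} - 70 = -70 + S j^{2}$)
$n{\left(a \right)} = \frac{1}{3 + a}$ ($n{\left(a \right)} = \frac{a}{a \left(3 + a\right)} = a \frac{1}{a \left(3 + a\right)} = \frac{1}{3 + a}$)
$\frac{47776 + n{\left(103 \right)}}{Q{\left(60,-78 \right)}} = \frac{47776 + \frac{1}{3 + 103}}{-70 + 60 \left(-78\right)^{2}} = \frac{47776 + \frac{1}{106}}{-70 + 60 \cdot 6084} = \frac{47776 + \frac{1}{106}}{-70 + 365040} = \frac{5064257}{106 \cdot 364970} = \frac{5064257}{106} \cdot \frac{1}{364970} = \frac{5064257}{38686820}$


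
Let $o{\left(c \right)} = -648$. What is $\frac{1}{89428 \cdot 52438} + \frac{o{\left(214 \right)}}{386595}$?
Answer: $- \frac{337638590453}{201434270806120} \approx -0.0016762$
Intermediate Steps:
$\frac{1}{89428 \cdot 52438} + \frac{o{\left(214 \right)}}{386595} = \frac{1}{89428 \cdot 52438} - \frac{648}{386595} = \frac{1}{89428} \cdot \frac{1}{52438} - \frac{72}{42955} = \frac{1}{4689425464} - \frac{72}{42955} = - \frac{337638590453}{201434270806120}$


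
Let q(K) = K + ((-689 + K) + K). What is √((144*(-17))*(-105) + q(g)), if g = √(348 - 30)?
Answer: √(256351 + 3*√318) ≈ 506.36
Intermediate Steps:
g = √318 ≈ 17.833
q(K) = -689 + 3*K (q(K) = K + (-689 + 2*K) = -689 + 3*K)
√((144*(-17))*(-105) + q(g)) = √((144*(-17))*(-105) + (-689 + 3*√318)) = √(-2448*(-105) + (-689 + 3*√318)) = √(257040 + (-689 + 3*√318)) = √(256351 + 3*√318)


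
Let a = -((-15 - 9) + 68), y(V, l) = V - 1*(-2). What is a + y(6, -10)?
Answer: -36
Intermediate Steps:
y(V, l) = 2 + V (y(V, l) = V + 2 = 2 + V)
a = -44 (a = -(-24 + 68) = -1*44 = -44)
a + y(6, -10) = -44 + (2 + 6) = -44 + 8 = -36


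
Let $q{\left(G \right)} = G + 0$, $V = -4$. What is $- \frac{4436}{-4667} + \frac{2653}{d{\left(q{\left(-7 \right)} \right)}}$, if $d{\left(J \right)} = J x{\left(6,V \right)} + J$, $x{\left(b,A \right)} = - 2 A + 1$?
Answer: $- \frac{1724433}{46670} \approx -36.949$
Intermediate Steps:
$x{\left(b,A \right)} = 1 - 2 A$
$q{\left(G \right)} = G$
$d{\left(J \right)} = 10 J$ ($d{\left(J \right)} = J \left(1 - -8\right) + J = J \left(1 + 8\right) + J = J 9 + J = 9 J + J = 10 J$)
$- \frac{4436}{-4667} + \frac{2653}{d{\left(q{\left(-7 \right)} \right)}} = - \frac{4436}{-4667} + \frac{2653}{10 \left(-7\right)} = \left(-4436\right) \left(- \frac{1}{4667}\right) + \frac{2653}{-70} = \frac{4436}{4667} + 2653 \left(- \frac{1}{70}\right) = \frac{4436}{4667} - \frac{379}{10} = - \frac{1724433}{46670}$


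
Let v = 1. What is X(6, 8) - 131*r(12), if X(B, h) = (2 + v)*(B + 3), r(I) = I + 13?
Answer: -3248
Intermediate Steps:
r(I) = 13 + I
X(B, h) = 9 + 3*B (X(B, h) = (2 + 1)*(B + 3) = 3*(3 + B) = 9 + 3*B)
X(6, 8) - 131*r(12) = (9 + 3*6) - 131*(13 + 12) = (9 + 18) - 131*25 = 27 - 3275 = -3248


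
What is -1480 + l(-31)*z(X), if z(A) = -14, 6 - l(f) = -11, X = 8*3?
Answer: -1718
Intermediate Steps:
X = 24
l(f) = 17 (l(f) = 6 - 1*(-11) = 6 + 11 = 17)
-1480 + l(-31)*z(X) = -1480 + 17*(-14) = -1480 - 238 = -1718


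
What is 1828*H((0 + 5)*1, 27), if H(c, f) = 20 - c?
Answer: 27420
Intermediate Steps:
1828*H((0 + 5)*1, 27) = 1828*(20 - (0 + 5)) = 1828*(20 - 5) = 1828*15 = 27420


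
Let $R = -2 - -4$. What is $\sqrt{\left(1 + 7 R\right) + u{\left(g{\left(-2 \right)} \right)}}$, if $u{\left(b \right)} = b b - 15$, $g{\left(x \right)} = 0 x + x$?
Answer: $2$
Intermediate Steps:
$R = 2$ ($R = -2 + 4 = 2$)
$g{\left(x \right)} = x$ ($g{\left(x \right)} = 0 + x = x$)
$u{\left(b \right)} = -15 + b^{2}$ ($u{\left(b \right)} = b^{2} - 15 = -15 + b^{2}$)
$\sqrt{\left(1 + 7 R\right) + u{\left(g{\left(-2 \right)} \right)}} = \sqrt{\left(1 + 7 \cdot 2\right) - \left(15 - \left(-2\right)^{2}\right)} = \sqrt{\left(1 + 14\right) + \left(-15 + 4\right)} = \sqrt{15 - 11} = \sqrt{4} = 2$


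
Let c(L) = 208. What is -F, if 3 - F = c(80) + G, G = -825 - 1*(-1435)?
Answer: 815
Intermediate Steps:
G = 610 (G = -825 + 1435 = 610)
F = -815 (F = 3 - (208 + 610) = 3 - 1*818 = 3 - 818 = -815)
-F = -1*(-815) = 815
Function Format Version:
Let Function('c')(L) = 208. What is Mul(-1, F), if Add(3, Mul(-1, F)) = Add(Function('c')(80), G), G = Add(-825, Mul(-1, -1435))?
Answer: 815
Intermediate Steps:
G = 610 (G = Add(-825, 1435) = 610)
F = -815 (F = Add(3, Mul(-1, Add(208, 610))) = Add(3, Mul(-1, 818)) = Add(3, -818) = -815)
Mul(-1, F) = Mul(-1, -815) = 815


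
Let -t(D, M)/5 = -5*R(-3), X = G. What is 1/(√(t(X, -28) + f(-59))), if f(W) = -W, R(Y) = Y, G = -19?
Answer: -I/4 ≈ -0.25*I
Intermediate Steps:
X = -19
t(D, M) = -75 (t(D, M) = -(-5)*5*(-3) = -(-5)*(-15) = -5*15 = -75)
1/(√(t(X, -28) + f(-59))) = 1/(√(-75 - 1*(-59))) = 1/(√(-75 + 59)) = 1/(√(-16)) = 1/(4*I) = -I/4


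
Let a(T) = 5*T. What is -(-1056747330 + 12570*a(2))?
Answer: 1056621630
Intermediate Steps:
-(-1056747330 + 12570*a(2)) = -12570/(1/(-86907 + (5*2 + 22*129))) = -12570/(1/(-86907 + (10 + 2838))) = -12570/(1/(-86907 + 2848)) = -12570/(1/(-84059)) = -12570/(-1/84059) = -12570*(-84059) = 1056621630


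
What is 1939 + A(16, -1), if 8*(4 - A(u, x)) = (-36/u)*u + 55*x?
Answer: 15635/8 ≈ 1954.4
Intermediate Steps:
A(u, x) = 17/2 - 55*x/8 (A(u, x) = 4 - ((-36/u)*u + 55*x)/8 = 4 - (-36 + 55*x)/8 = 4 + (9/2 - 55*x/8) = 17/2 - 55*x/8)
1939 + A(16, -1) = 1939 + (17/2 - 55/8*(-1)) = 1939 + (17/2 + 55/8) = 1939 + 123/8 = 15635/8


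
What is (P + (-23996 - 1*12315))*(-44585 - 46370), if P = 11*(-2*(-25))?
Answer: 3252641755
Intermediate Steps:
P = 550 (P = 11*50 = 550)
(P + (-23996 - 1*12315))*(-44585 - 46370) = (550 + (-23996 - 1*12315))*(-44585 - 46370) = (550 + (-23996 - 12315))*(-90955) = (550 - 36311)*(-90955) = -35761*(-90955) = 3252641755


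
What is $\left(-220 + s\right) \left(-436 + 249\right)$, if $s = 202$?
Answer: $3366$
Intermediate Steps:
$\left(-220 + s\right) \left(-436 + 249\right) = \left(-220 + 202\right) \left(-436 + 249\right) = \left(-18\right) \left(-187\right) = 3366$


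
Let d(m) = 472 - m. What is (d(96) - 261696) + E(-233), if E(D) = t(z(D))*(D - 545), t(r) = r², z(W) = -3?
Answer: -268322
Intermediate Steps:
E(D) = -4905 + 9*D (E(D) = (-3)²*(D - 545) = 9*(-545 + D) = -4905 + 9*D)
(d(96) - 261696) + E(-233) = ((472 - 1*96) - 261696) + (-4905 + 9*(-233)) = ((472 - 96) - 261696) + (-4905 - 2097) = (376 - 261696) - 7002 = -261320 - 7002 = -268322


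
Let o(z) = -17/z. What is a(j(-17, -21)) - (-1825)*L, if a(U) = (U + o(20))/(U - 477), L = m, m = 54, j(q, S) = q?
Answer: 973674357/9880 ≈ 98550.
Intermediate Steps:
L = 54
a(U) = (-17/20 + U)/(-477 + U) (a(U) = (U - 17/20)/(U - 477) = (U - 17*1/20)/(-477 + U) = (U - 17/20)/(-477 + U) = (-17/20 + U)/(-477 + U))
a(j(-17, -21)) - (-1825)*L = (-17/20 - 17)/(-477 - 17) - (-1825)*54 = -357/20/(-494) - 1*(-98550) = -1/494*(-357/20) + 98550 = 357/9880 + 98550 = 973674357/9880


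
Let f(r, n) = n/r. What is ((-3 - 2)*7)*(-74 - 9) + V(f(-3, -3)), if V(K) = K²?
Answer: 2906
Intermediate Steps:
((-3 - 2)*7)*(-74 - 9) + V(f(-3, -3)) = ((-3 - 2)*7)*(-74 - 9) + (-3/(-3))² = -5*7*(-83) + (-3*(-⅓))² = -35*(-83) + 1² = 2905 + 1 = 2906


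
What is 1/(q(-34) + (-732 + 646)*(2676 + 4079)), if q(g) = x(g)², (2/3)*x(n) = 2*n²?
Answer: 1/11446094 ≈ 8.7366e-8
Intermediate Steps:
x(n) = 3*n² (x(n) = 3*(2*n²)/2 = 3*n²)
q(g) = 9*g⁴ (q(g) = (3*g²)² = 9*g⁴)
1/(q(-34) + (-732 + 646)*(2676 + 4079)) = 1/(9*(-34)⁴ + (-732 + 646)*(2676 + 4079)) = 1/(9*1336336 - 86*6755) = 1/(12027024 - 580930) = 1/11446094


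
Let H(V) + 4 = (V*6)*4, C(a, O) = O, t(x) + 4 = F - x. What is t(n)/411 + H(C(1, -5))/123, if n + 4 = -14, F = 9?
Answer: -16045/16851 ≈ -0.95217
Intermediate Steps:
n = -18 (n = -4 - 14 = -18)
t(x) = 5 - x (t(x) = -4 + (9 - x) = 5 - x)
H(V) = -4 + 24*V (H(V) = -4 + (V*6)*4 = -4 + (6*V)*4 = -4 + 24*V)
t(n)/411 + H(C(1, -5))/123 = (5 - 1*(-18))/411 + (-4 + 24*(-5))/123 = (5 + 18)*(1/411) + (-4 - 120)*(1/123) = 23*(1/411) - 124*1/123 = 23/411 - 124/123 = -16045/16851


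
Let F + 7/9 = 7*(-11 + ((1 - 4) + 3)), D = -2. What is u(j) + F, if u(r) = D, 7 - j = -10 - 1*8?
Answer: -718/9 ≈ -79.778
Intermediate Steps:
j = 25 (j = 7 - (-10 - 1*8) = 7 - (-10 - 8) = 7 - 1*(-18) = 7 + 18 = 25)
u(r) = -2
F = -700/9 (F = -7/9 + 7*(-11 + ((1 - 4) + 3)) = -7/9 + 7*(-11 + (-3 + 3)) = -7/9 + 7*(-11 + 0) = -7/9 + 7*(-11) = -7/9 - 77 = -700/9 ≈ -77.778)
u(j) + F = -2 - 700/9 = -718/9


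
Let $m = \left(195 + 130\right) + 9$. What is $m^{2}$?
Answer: $111556$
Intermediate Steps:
$m = 334$ ($m = 325 + 9 = 334$)
$m^{2} = 334^{2} = 111556$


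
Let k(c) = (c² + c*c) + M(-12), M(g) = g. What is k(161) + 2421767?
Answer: 2473597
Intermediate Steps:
k(c) = -12 + 2*c² (k(c) = (c² + c*c) - 12 = (c² + c²) - 12 = 2*c² - 12 = -12 + 2*c²)
k(161) + 2421767 = (-12 + 2*161²) + 2421767 = (-12 + 2*25921) + 2421767 = (-12 + 51842) + 2421767 = 51830 + 2421767 = 2473597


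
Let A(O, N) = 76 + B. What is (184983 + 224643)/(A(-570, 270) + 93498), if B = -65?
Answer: 409626/93509 ≈ 4.3806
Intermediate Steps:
A(O, N) = 11 (A(O, N) = 76 - 65 = 11)
(184983 + 224643)/(A(-570, 270) + 93498) = (184983 + 224643)/(11 + 93498) = 409626/93509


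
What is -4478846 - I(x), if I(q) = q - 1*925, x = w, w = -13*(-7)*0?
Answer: -4477921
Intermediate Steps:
w = 0 (w = 91*0 = 0)
x = 0
I(q) = -925 + q (I(q) = q - 925 = -925 + q)
-4478846 - I(x) = -4478846 - (-925 + 0) = -4478846 - 1*(-925) = -4478846 + 925 = -4477921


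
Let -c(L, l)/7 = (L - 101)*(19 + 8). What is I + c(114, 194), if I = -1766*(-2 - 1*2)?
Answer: 4607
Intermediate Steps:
c(L, l) = 19089 - 189*L (c(L, l) = -7*(L - 101)*(19 + 8) = -7*(-101 + L)*27 = -7*(-2727 + 27*L) = 19089 - 189*L)
I = 7064 (I = -1766*(-2 - 2) = -1766*(-4) = 7064)
I + c(114, 194) = 7064 + (19089 - 189*114) = 7064 + (19089 - 21546) = 7064 - 2457 = 4607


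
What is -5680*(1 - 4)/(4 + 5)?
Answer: 5680/3 ≈ 1893.3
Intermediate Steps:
-5680*(1 - 4)/(4 + 5) = -(-17040)/9 = -5680*(-⅓) = 5680/3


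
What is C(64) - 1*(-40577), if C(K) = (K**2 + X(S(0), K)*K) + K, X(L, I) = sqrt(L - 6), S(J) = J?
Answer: 44737 + 64*I*sqrt(6) ≈ 44737.0 + 156.77*I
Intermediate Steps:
X(L, I) = sqrt(-6 + L)
C(K) = K + K**2 + I*K*sqrt(6) (C(K) = (K**2 + sqrt(-6 + 0)*K) + K = (K**2 + sqrt(-6)*K) + K = (K**2 + (I*sqrt(6))*K) + K = (K**2 + I*K*sqrt(6)) + K = K + K**2 + I*K*sqrt(6))
C(64) - 1*(-40577) = 64*(1 + 64 + I*sqrt(6)) - 1*(-40577) = 64*(65 + I*sqrt(6)) + 40577 = (4160 + 64*I*sqrt(6)) + 40577 = 44737 + 64*I*sqrt(6)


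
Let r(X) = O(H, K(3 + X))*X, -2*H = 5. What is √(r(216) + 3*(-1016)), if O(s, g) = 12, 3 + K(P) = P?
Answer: 2*I*√114 ≈ 21.354*I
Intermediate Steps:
K(P) = -3 + P
H = -5/2 (H = -½*5 = -5/2 ≈ -2.5000)
r(X) = 12*X
√(r(216) + 3*(-1016)) = √(12*216 + 3*(-1016)) = √(2592 - 3048) = √(-456) = 2*I*√114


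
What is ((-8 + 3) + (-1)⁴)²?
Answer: 16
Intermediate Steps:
((-8 + 3) + (-1)⁴)² = (-5 + 1)² = (-4)² = 16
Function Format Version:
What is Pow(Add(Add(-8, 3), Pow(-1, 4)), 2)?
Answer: 16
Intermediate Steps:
Pow(Add(Add(-8, 3), Pow(-1, 4)), 2) = Pow(Add(-5, 1), 2) = Pow(-4, 2) = 16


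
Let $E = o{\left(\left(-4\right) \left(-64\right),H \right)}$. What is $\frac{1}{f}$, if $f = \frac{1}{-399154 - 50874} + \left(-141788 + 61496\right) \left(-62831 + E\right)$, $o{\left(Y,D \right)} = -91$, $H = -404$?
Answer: $\frac{450028}{2273601410530271} \approx 1.9794 \cdot 10^{-10}$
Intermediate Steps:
$E = -91$
$f = \frac{2273601410530271}{450028}$ ($f = \frac{1}{-399154 - 50874} + \left(-141788 + 61496\right) \left(-62831 - 91\right) = \frac{1}{-399154 - 50874} - -5052133224 = \frac{1}{-450028} + 5052133224 = - \frac{1}{450028} + 5052133224 = \frac{2273601410530271}{450028} \approx 5.0521 \cdot 10^{9}$)
$\frac{1}{f} = \frac{1}{\frac{2273601410530271}{450028}} = \frac{450028}{2273601410530271}$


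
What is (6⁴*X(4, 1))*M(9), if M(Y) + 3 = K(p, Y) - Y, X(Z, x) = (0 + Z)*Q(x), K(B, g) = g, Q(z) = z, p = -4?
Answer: -15552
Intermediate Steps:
X(Z, x) = Z*x (X(Z, x) = (0 + Z)*x = Z*x)
M(Y) = -3 (M(Y) = -3 + (Y - Y) = -3 + 0 = -3)
(6⁴*X(4, 1))*M(9) = (6⁴*(4*1))*(-3) = (1296*4)*(-3) = 5184*(-3) = -15552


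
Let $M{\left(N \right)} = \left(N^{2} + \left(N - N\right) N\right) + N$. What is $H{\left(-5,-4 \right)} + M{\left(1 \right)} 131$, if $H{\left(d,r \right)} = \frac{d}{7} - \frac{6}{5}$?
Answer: $\frac{9103}{35} \approx 260.09$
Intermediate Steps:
$M{\left(N \right)} = N + N^{2}$ ($M{\left(N \right)} = \left(N^{2} + 0 N\right) + N = \left(N^{2} + 0\right) + N = N^{2} + N = N + N^{2}$)
$H{\left(d,r \right)} = - \frac{6}{5} + \frac{d}{7}$ ($H{\left(d,r \right)} = d \frac{1}{7} - \frac{6}{5} = \frac{d}{7} - \frac{6}{5} = - \frac{6}{5} + \frac{d}{7}$)
$H{\left(-5,-4 \right)} + M{\left(1 \right)} 131 = \left(- \frac{6}{5} + \frac{1}{7} \left(-5\right)\right) + 1 \left(1 + 1\right) 131 = \left(- \frac{6}{5} - \frac{5}{7}\right) + 1 \cdot 2 \cdot 131 = - \frac{67}{35} + 2 \cdot 131 = - \frac{67}{35} + 262 = \frac{9103}{35}$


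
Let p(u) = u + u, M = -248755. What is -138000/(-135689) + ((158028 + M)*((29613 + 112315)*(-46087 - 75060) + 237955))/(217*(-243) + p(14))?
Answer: -30238336033865399469/1021602481 ≈ -2.9599e+10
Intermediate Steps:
p(u) = 2*u
-138000/(-135689) + ((158028 + M)*((29613 + 112315)*(-46087 - 75060) + 237955))/(217*(-243) + p(14)) = -138000/(-135689) + ((158028 - 248755)*((29613 + 112315)*(-46087 - 75060) + 237955))/(217*(-243) + 2*14) = -138000*(-1/135689) + (-90727*(141928*(-121147) + 237955))/(-52731 + 28) = 138000/135689 - 90727*(-17194151416 + 237955)/(-52703) = 138000/135689 - 90727*(-17193913461)*(-1/52703) = 138000/135689 + 1559952186576147*(-1/52703) = 138000/135689 - 222850312368021/7529 = -30238336033865399469/1021602481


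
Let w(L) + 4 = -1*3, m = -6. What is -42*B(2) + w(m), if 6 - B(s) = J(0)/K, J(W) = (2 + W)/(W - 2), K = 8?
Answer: -1057/4 ≈ -264.25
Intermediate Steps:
w(L) = -7 (w(L) = -4 - 1*3 = -4 - 3 = -7)
J(W) = (2 + W)/(-2 + W)
B(s) = 49/8 (B(s) = 6 - (2 + 0)/(-2 + 0)/8 = 6 - 2/(-2)/8 = 6 - (-1/2*2)/8 = 6 - (-1)/8 = 6 - 1*(-1/8) = 6 + 1/8 = 49/8)
-42*B(2) + w(m) = -42*49/8 - 7 = -1029/4 - 7 = -1057/4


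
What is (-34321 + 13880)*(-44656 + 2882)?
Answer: 853902334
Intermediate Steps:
(-34321 + 13880)*(-44656 + 2882) = -20441*(-41774) = 853902334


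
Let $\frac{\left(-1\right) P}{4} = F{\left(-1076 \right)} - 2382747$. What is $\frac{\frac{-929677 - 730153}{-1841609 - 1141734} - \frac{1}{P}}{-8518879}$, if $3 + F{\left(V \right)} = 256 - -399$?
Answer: $- \frac{15815487992057}{242161281574083764860} \approx -6.531 \cdot 10^{-8}$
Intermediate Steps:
$F{\left(V \right)} = 652$ ($F{\left(V \right)} = -3 + \left(256 - -399\right) = -3 + \left(256 + 399\right) = -3 + 655 = 652$)
$P = 9528380$ ($P = - 4 \left(652 - 2382747\right) = \left(-4\right) \left(-2382095\right) = 9528380$)
$\frac{\frac{-929677 - 730153}{-1841609 - 1141734} - \frac{1}{P}}{-8518879} = \frac{\frac{-929677 - 730153}{-1841609 - 1141734} - \frac{1}{9528380}}{-8518879} = \left(- \frac{1659830}{-2983343} - \frac{1}{9528380}\right) \left(- \frac{1}{8518879}\right) = \left(\left(-1659830\right) \left(- \frac{1}{2983343}\right) - \frac{1}{9528380}\right) \left(- \frac{1}{8518879}\right) = \left(\frac{1659830}{2983343} - \frac{1}{9528380}\right) \left(- \frac{1}{8518879}\right) = \frac{15815487992057}{28426425774340} \left(- \frac{1}{8518879}\right) = - \frac{15815487992057}{242161281574083764860}$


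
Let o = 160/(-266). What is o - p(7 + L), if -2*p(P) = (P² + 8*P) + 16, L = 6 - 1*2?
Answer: 29765/266 ≈ 111.90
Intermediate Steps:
L = 4 (L = 6 - 2 = 4)
o = -80/133 (o = 160*(-1/266) = -80/133 ≈ -0.60150)
p(P) = -8 - 4*P - P²/2 (p(P) = -((P² + 8*P) + 16)/2 = -(16 + P² + 8*P)/2 = -8 - 4*P - P²/2)
o - p(7 + L) = -80/133 - (-8 - 4*(7 + 4) - (7 + 4)²/2) = -80/133 - (-8 - 4*11 - ½*11²) = -80/133 - (-8 - 44 - ½*121) = -80/133 - (-8 - 44 - 121/2) = -80/133 - 1*(-225/2) = -80/133 + 225/2 = 29765/266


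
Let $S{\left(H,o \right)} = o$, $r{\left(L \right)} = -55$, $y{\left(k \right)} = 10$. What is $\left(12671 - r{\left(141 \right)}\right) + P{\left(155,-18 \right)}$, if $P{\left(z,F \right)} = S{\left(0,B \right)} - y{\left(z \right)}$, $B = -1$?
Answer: $12715$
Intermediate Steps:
$P{\left(z,F \right)} = -11$ ($P{\left(z,F \right)} = -1 - 10 = -11$)
$\left(12671 - r{\left(141 \right)}\right) + P{\left(155,-18 \right)} = \left(12671 - -55\right) - 11 = \left(12671 + 55\right) - 11 = 12726 - 11 = 12715$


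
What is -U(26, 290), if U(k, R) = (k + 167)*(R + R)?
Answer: -111940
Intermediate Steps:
U(k, R) = 2*R*(167 + k) (U(k, R) = (167 + k)*(2*R) = 2*R*(167 + k))
-U(26, 290) = -2*290*(167 + 26) = -2*290*193 = -1*111940 = -111940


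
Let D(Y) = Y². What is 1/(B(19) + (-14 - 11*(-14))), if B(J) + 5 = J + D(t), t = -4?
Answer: 1/170 ≈ 0.0058824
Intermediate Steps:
B(J) = 11 + J (B(J) = -5 + (J + (-4)²) = -5 + (J + 16) = -5 + (16 + J) = 11 + J)
1/(B(19) + (-14 - 11*(-14))) = 1/((11 + 19) + (-14 - 11*(-14))) = 1/(30 + (-14 + 154)) = 1/(30 + 140) = 1/170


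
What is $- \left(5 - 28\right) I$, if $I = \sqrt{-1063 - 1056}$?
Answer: $23 i \sqrt{2119} \approx 1058.8 i$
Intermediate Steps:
$I = i \sqrt{2119}$ ($I = \sqrt{-2119} = i \sqrt{2119} \approx 46.033 i$)
$- \left(5 - 28\right) I = - \left(5 - 28\right) i \sqrt{2119} = - \left(-23\right) i \sqrt{2119} = 23 i \sqrt{2119}$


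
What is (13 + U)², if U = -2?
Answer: 121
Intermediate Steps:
(13 + U)² = (13 - 2)² = 11² = 121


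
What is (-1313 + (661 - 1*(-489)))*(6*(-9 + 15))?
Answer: -5868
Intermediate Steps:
(-1313 + (661 - 1*(-489)))*(6*(-9 + 15)) = (-1313 + (661 + 489))*(6*6) = (-1313 + 1150)*36 = -163*36 = -5868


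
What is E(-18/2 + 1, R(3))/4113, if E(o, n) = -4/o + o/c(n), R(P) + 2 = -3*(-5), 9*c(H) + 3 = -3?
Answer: 25/8226 ≈ 0.0030391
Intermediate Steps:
c(H) = -⅔ (c(H) = -⅓ + (⅑)*(-3) = -⅓ - ⅓ = -⅔)
R(P) = 13 (R(P) = -2 - 3*(-5) = -2 + 15 = 13)
E(o, n) = -4/o - 3*o/2 (E(o, n) = -4/o + o/(-⅔) = -4/o + o*(-3/2) = -4/o - 3*o/2)
E(-18/2 + 1, R(3))/4113 = (-4/(-18/2 + 1) - 3*(-18/2 + 1)/2)/4113 = (-4/(-18/2 + 1) - 3*(-18/2 + 1)/2)*(1/4113) = (-4/(-3*3 + 1) - 3*(-3*3 + 1)/2)*(1/4113) = (-4/(-9 + 1) - 3*(-9 + 1)/2)*(1/4113) = (-4/(-8) - 3/2*(-8))*(1/4113) = (-4*(-⅛) + 12)*(1/4113) = (½ + 12)*(1/4113) = (25/2)*(1/4113) = 25/8226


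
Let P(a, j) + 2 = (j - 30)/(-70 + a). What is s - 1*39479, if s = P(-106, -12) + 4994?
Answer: -3034835/88 ≈ -34487.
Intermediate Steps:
P(a, j) = -2 + (-30 + j)/(-70 + a) (P(a, j) = -2 + (j - 30)/(-70 + a) = -2 + (-30 + j)/(-70 + a))
s = 439317/88 (s = (110 - 12 - 2*(-106))/(-70 - 106) + 4994 = (110 - 12 + 212)/(-176) + 4994 = -1/176*310 + 4994 = -155/88 + 4994 = 439317/88 ≈ 4992.2)
s - 1*39479 = 439317/88 - 1*39479 = 439317/88 - 39479 = -3034835/88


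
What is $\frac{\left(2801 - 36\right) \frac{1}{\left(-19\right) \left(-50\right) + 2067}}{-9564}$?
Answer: $- \frac{395}{4122084} \approx -9.5825 \cdot 10^{-5}$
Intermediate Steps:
$\frac{\left(2801 - 36\right) \frac{1}{\left(-19\right) \left(-50\right) + 2067}}{-9564} = \frac{2765}{950 + 2067} \left(- \frac{1}{9564}\right) = \frac{2765}{3017} \left(- \frac{1}{9564}\right) = 2765 \cdot \frac{1}{3017} \left(- \frac{1}{9564}\right) = \frac{395}{431} \left(- \frac{1}{9564}\right) = - \frac{395}{4122084}$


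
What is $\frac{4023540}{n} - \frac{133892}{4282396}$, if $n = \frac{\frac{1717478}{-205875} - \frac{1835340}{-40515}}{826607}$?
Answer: $\frac{5530691126876655068366293}{61458164498491} \approx 8.9991 \cdot 10^{10}$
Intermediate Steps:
$n = \frac{20551133422}{459650011253625}$ ($n = \left(1717478 \left(- \frac{1}{205875}\right) - - \frac{122356}{2701}\right) \frac{1}{826607} = \left(- \frac{1717478}{205875} + \frac{122356}{2701}\right) \frac{1}{826607} = \frac{20551133422}{556068375} \cdot \frac{1}{826607} = \frac{20551133422}{459650011253625} \approx 4.471 \cdot 10^{-5}$)
$\frac{4023540}{n} - \frac{133892}{4282396} = \frac{4023540}{\frac{20551133422}{459650011253625}} - \frac{133892}{4282396} = 4023540 \cdot \frac{459650011253625}{20551133422} - \frac{187}{5981} = \frac{924710103139705166250}{10275566711} - \frac{187}{5981} = \frac{5530691126876655068366293}{61458164498491}$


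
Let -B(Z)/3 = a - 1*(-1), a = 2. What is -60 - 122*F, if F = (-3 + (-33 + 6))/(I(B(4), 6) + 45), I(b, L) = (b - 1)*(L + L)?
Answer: -544/5 ≈ -108.80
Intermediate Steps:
B(Z) = -9 (B(Z) = -3*(2 - 1*(-1)) = -3*(2 + 1) = -3*3 = -9)
I(b, L) = 2*L*(-1 + b) (I(b, L) = (-1 + b)*(2*L) = 2*L*(-1 + b))
F = ⅖ (F = (-3 + (-33 + 6))/(2*6*(-1 - 9) + 45) = (-3 - 27)/(2*6*(-10) + 45) = -30/(-120 + 45) = -30/(-75) = -30*(-1/75) = ⅖ ≈ 0.40000)
-60 - 122*F = -60 - 122*⅖ = -60 - 244/5 = -544/5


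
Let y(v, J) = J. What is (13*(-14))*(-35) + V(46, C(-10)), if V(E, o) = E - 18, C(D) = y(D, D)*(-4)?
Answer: 6398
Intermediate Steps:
C(D) = -4*D (C(D) = D*(-4) = -4*D)
V(E, o) = -18 + E
(13*(-14))*(-35) + V(46, C(-10)) = (13*(-14))*(-35) + (-18 + 46) = -182*(-35) + 28 = 6370 + 28 = 6398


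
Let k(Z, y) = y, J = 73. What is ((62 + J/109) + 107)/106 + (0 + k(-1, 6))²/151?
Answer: 1604269/872327 ≈ 1.8391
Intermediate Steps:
((62 + J/109) + 107)/106 + (0 + k(-1, 6))²/151 = ((62 + 73/109) + 107)/106 + (0 + 6)²/151 = ((62 + 73*(1/109)) + 107)*(1/106) + 6²*(1/151) = ((62 + 73/109) + 107)*(1/106) + 36*(1/151) = (6831/109 + 107)*(1/106) + 36/151 = (18494/109)*(1/106) + 36/151 = 9247/5777 + 36/151 = 1604269/872327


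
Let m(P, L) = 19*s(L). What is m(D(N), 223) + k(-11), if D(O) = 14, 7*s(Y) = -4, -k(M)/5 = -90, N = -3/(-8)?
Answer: 3074/7 ≈ 439.14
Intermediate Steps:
N = 3/8 (N = -3*(-⅛) = 3/8 ≈ 0.37500)
k(M) = 450 (k(M) = -5*(-90) = 450)
s(Y) = -4/7 (s(Y) = (⅐)*(-4) = -4/7)
m(P, L) = -76/7 (m(P, L) = 19*(-4/7) = -76/7)
m(D(N), 223) + k(-11) = -76/7 + 450 = 3074/7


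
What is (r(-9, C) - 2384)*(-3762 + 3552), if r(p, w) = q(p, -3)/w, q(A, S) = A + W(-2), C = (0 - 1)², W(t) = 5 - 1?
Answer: 501690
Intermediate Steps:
W(t) = 4
C = 1 (C = (-1)² = 1)
q(A, S) = 4 + A (q(A, S) = A + 4 = 4 + A)
r(p, w) = (4 + p)/w
(r(-9, C) - 2384)*(-3762 + 3552) = ((4 - 9)/1 - 2384)*(-3762 + 3552) = (1*(-5) - 2384)*(-210) = (-5 - 2384)*(-210) = -2389*(-210) = 501690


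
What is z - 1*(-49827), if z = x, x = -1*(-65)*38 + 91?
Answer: 52388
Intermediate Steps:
x = 2561 (x = 65*38 + 91 = 2470 + 91 = 2561)
z = 2561
z - 1*(-49827) = 2561 - 1*(-49827) = 2561 + 49827 = 52388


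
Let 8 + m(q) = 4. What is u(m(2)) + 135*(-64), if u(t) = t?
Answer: -8644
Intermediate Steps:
m(q) = -4 (m(q) = -8 + 4 = -4)
u(m(2)) + 135*(-64) = -4 + 135*(-64) = -4 - 8640 = -8644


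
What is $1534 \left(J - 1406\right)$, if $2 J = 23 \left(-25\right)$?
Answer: $-2597829$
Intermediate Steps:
$J = - \frac{575}{2}$ ($J = \frac{23 \left(-25\right)}{2} = \frac{1}{2} \left(-575\right) = - \frac{575}{2} \approx -287.5$)
$1534 \left(J - 1406\right) = 1534 \left(- \frac{575}{2} - 1406\right) = 1534 \left(- \frac{3387}{2}\right) = -2597829$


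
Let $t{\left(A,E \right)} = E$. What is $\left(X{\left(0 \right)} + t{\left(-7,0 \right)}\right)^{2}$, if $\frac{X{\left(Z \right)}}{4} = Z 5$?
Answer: $0$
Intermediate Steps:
$X{\left(Z \right)} = 20 Z$ ($X{\left(Z \right)} = 4 Z 5 = 4 \cdot 5 Z = 20 Z$)
$\left(X{\left(0 \right)} + t{\left(-7,0 \right)}\right)^{2} = \left(20 \cdot 0 + 0\right)^{2} = \left(0 + 0\right)^{2} = 0^{2} = 0$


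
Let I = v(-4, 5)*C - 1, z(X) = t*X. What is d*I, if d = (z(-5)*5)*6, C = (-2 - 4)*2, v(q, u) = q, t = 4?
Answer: -28200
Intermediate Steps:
C = -12 (C = -6*2 = -12)
z(X) = 4*X
I = 47 (I = -4*(-12) - 1 = 48 - 1 = 47)
d = -600 (d = ((4*(-5))*5)*6 = -20*5*6 = -100*6 = -600)
d*I = -600*47 = -28200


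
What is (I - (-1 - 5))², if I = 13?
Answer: 361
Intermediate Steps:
(I - (-1 - 5))² = (13 - (-1 - 5))² = (13 - 1*(-6))² = (13 + 6)² = 19² = 361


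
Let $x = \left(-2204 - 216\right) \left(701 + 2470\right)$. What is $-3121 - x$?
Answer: $7670699$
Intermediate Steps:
$x = -7673820$ ($x = \left(-2420\right) 3171 = -7673820$)
$-3121 - x = -3121 - -7673820 = -3121 + 7673820 = 7670699$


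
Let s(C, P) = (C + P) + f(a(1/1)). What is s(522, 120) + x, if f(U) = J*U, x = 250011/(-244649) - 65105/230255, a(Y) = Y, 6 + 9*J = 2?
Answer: 64919506284916/101396979891 ≈ 640.25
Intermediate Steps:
J = -4/9 (J = -⅔ + (⅑)*2 = -⅔ + 2/9 = -4/9 ≈ -0.44444)
x = -14698831190/11266331099 (x = 250011*(-1/244649) - 65105*1/230255 = -250011/244649 - 13021/46051 = -14698831190/11266331099 ≈ -1.3047)
f(U) = -4*U/9
s(C, P) = -4/9 + C + P (s(C, P) = (C + P) - 4/9/1 = (C + P) - 4/9*1 = (C + P) - 4/9 = -4/9 + C + P)
s(522, 120) + x = (-4/9 + 522 + 120) - 14698831190/11266331099 = 5774/9 - 14698831190/11266331099 = 64919506284916/101396979891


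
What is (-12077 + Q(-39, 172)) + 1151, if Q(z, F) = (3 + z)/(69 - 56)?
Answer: -142074/13 ≈ -10929.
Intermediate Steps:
Q(z, F) = 3/13 + z/13 (Q(z, F) = (3 + z)/13 = (3 + z)*(1/13) = 3/13 + z/13)
(-12077 + Q(-39, 172)) + 1151 = (-12077 + (3/13 + (1/13)*(-39))) + 1151 = (-12077 + (3/13 - 3)) + 1151 = (-12077 - 36/13) + 1151 = -157037/13 + 1151 = -142074/13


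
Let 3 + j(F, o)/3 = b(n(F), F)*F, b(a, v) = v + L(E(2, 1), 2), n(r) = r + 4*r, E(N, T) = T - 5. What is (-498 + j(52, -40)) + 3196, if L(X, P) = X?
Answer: 10177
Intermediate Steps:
E(N, T) = -5 + T
n(r) = 5*r
b(a, v) = -4 + v (b(a, v) = v + (-5 + 1) = v - 4 = -4 + v)
j(F, o) = -9 + 3*F*(-4 + F) (j(F, o) = -9 + 3*((-4 + F)*F) = -9 + 3*(F*(-4 + F)) = -9 + 3*F*(-4 + F))
(-498 + j(52, -40)) + 3196 = (-498 + (-9 + 3*52*(-4 + 52))) + 3196 = (-498 + (-9 + 3*52*48)) + 3196 = (-498 + (-9 + 7488)) + 3196 = (-498 + 7479) + 3196 = 6981 + 3196 = 10177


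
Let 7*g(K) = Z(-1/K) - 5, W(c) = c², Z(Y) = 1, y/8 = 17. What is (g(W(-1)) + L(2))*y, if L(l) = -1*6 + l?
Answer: -4352/7 ≈ -621.71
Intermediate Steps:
y = 136 (y = 8*17 = 136)
g(K) = -4/7 (g(K) = (1 - 5)/7 = (⅐)*(-4) = -4/7)
L(l) = -6 + l
(g(W(-1)) + L(2))*y = (-4/7 + (-6 + 2))*136 = (-4/7 - 4)*136 = -32/7*136 = -4352/7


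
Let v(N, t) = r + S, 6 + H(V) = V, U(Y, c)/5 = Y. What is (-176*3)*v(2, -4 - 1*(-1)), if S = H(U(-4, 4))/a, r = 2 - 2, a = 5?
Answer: 13728/5 ≈ 2745.6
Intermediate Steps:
U(Y, c) = 5*Y
H(V) = -6 + V
r = 0
S = -26/5 (S = (-6 + 5*(-4))/5 = (-6 - 20)*(1/5) = -26*1/5 = -26/5 ≈ -5.2000)
v(N, t) = -26/5 (v(N, t) = 0 - 26/5 = -26/5)
(-176*3)*v(2, -4 - 1*(-1)) = -176*3*(-26/5) = -44*12*(-26/5) = -528*(-26/5) = 13728/5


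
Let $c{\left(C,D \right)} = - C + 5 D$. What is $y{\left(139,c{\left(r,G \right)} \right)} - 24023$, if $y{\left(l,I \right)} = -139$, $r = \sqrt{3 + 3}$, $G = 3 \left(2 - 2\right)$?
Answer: $-24162$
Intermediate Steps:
$G = 0$ ($G = 3 \cdot 0 = 0$)
$r = \sqrt{6} \approx 2.4495$
$y{\left(139,c{\left(r,G \right)} \right)} - 24023 = -139 - 24023 = -24162$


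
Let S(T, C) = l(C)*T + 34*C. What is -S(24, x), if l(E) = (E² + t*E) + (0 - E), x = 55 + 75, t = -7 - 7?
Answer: -363220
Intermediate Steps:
t = -14
x = 130
l(E) = E² - 15*E (l(E) = (E² - 14*E) + (0 - E) = (E² - 14*E) - E = E² - 15*E)
S(T, C) = 34*C + C*T*(-15 + C) (S(T, C) = (C*(-15 + C))*T + 34*C = C*T*(-15 + C) + 34*C = 34*C + C*T*(-15 + C))
-S(24, x) = -130*(34 + 24*(-15 + 130)) = -130*(34 + 24*115) = -130*(34 + 2760) = -130*2794 = -1*363220 = -363220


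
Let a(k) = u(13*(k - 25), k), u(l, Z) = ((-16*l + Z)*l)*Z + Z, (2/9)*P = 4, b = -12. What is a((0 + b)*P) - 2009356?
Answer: 33774838364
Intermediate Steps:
P = 18 (P = (9/2)*4 = 18)
u(l, Z) = Z + Z*l*(Z - 16*l) (u(l, Z) = ((Z - 16*l)*l)*Z + Z = (l*(Z - 16*l))*Z + Z = Z*l*(Z - 16*l) + Z = Z + Z*l*(Z - 16*l))
a(k) = k*(1 - 16*(-325 + 13*k)² + k*(-325 + 13*k)) (a(k) = k*(1 - 16*169*(k - 25)² + k*(13*(k - 25))) = k*(1 - 16*169*(-25 + k)² + k*(13*(-25 + k))) = k*(1 - 16*(-325 + 13*k)² + k*(-325 + 13*k)))
a((0 + b)*P) - 2009356 = ((0 - 12)*18)*(-1689999 - 2691*324*(0 - 12)² + 134875*((0 - 12)*18)) - 2009356 = (-12*18)*(-1689999 - 2691*(-12*18)² + 134875*(-12*18)) - 2009356 = -216*(-1689999 - 2691*(-216)² + 134875*(-216)) - 2009356 = -216*(-1689999 - 2691*46656 - 29133000) - 2009356 = -216*(-1689999 - 125551296 - 29133000) - 2009356 = -216*(-156374295) - 2009356 = 33776847720 - 2009356 = 33774838364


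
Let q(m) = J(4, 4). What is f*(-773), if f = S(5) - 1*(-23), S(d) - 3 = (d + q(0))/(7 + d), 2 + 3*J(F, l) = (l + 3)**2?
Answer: -385727/18 ≈ -21429.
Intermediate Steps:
J(F, l) = -2/3 + (3 + l)**2/3 (J(F, l) = -2/3 + (l + 3)**2/3 = -2/3 + (3 + l)**2/3)
q(m) = 47/3 (q(m) = -2/3 + (3 + 4)**2/3 = -2/3 + (1/3)*7**2 = -2/3 + (1/3)*49 = -2/3 + 49/3 = 47/3)
S(d) = 3 + (47/3 + d)/(7 + d) (S(d) = 3 + (d + 47/3)/(7 + d) = 3 + (47/3 + d)/(7 + d))
f = 499/18 (f = 2*(55 + 6*5)/(3*(7 + 5)) - 1*(-23) = (2/3)*(55 + 30)/12 + 23 = (2/3)*(1/12)*85 + 23 = 85/18 + 23 = 499/18 ≈ 27.722)
f*(-773) = (499/18)*(-773) = -385727/18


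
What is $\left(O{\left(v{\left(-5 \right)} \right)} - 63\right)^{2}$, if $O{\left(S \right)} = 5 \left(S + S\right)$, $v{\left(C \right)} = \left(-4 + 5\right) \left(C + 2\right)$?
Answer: $8649$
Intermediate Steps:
$v{\left(C \right)} = 2 + C$ ($v{\left(C \right)} = 1 \left(2 + C\right) = 2 + C$)
$O{\left(S \right)} = 10 S$ ($O{\left(S \right)} = 5 \cdot 2 S = 10 S$)
$\left(O{\left(v{\left(-5 \right)} \right)} - 63\right)^{2} = \left(10 \left(2 - 5\right) - 63\right)^{2} = \left(10 \left(-3\right) - 63\right)^{2} = \left(-30 - 63\right)^{2} = \left(-93\right)^{2} = 8649$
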